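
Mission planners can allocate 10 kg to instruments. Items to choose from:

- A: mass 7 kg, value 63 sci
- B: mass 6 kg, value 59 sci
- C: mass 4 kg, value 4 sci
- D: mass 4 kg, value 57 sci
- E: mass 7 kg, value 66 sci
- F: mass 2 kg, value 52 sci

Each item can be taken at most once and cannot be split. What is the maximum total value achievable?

This is a 0/1 knapsack; check combinations near the capacity.
- E+F: mass 7+2=9, value 66+52=118
- B+D: mass 6+4=10, value 59+57=116
- A+F: mass 7+2=9, value 63+52=115
Best: 118 sci.

118 sci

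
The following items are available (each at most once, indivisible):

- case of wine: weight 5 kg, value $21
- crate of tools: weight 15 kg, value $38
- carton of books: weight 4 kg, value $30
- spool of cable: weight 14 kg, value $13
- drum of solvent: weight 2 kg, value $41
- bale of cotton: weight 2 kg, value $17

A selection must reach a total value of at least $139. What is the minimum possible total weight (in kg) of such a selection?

28

Subsets with value ≥ 139, sorted by total weight:
- case of wine+crate of tools+carton of books+drum of solvent+bale of cotton: weight 28, value 147
- crate of tools+carton of books+spool of cable+drum of solvent+bale of cotton: weight 37, value 139
- case of wine+crate of tools+carton of books+spool of cable+drum of solvent: weight 40, value 143
Minimum weight: 28 kg.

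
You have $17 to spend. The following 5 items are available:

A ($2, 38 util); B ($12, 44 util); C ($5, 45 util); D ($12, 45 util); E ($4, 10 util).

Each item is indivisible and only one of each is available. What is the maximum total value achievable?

93 util

This is a 0/1 knapsack; check combinations near the capacity.
- A+C+E: cost 2+5+4=11, value 38+45+10=93
- C+D: cost 5+12=17, value 45+45=90
- B+C: cost 12+5=17, value 44+45=89
Best: 93 util.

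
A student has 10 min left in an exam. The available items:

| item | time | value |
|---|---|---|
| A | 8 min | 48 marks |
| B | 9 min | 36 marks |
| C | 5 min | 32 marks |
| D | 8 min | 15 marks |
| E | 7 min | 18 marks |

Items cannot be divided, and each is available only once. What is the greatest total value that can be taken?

48 marks

Check high-value combinations within 10 min:
- A: time 8, value 48
- B: time 9, value 36
- C: time 5, value 32
- E: time 7, value 18
- D: time 8, value 15
Best: 48 marks.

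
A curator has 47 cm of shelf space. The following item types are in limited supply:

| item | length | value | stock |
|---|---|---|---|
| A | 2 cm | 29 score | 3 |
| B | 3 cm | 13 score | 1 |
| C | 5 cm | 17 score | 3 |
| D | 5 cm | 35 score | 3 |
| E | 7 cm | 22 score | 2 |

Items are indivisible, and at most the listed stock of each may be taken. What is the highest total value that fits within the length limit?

278 score

Top feasible selections:
- 3×A + 1×B + 3×C + 3×D + 1×E: length 46, value 278
- 3×A + 2×C + 3×D + 2×E: length 45, value 270
- 3×A + 1×B + 1×C + 3×D + 2×E: length 43, value 266
Best: 278 score.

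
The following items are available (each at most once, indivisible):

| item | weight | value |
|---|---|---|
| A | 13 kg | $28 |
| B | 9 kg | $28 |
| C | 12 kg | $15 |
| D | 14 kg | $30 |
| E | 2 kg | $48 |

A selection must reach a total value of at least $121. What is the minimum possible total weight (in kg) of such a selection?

37

Subsets with value ≥ 121, sorted by total weight:
- B+C+D+E: weight 37, value 121
- A+B+D+E: weight 38, value 134
- A+C+D+E: weight 41, value 121
Minimum weight: 37 kg.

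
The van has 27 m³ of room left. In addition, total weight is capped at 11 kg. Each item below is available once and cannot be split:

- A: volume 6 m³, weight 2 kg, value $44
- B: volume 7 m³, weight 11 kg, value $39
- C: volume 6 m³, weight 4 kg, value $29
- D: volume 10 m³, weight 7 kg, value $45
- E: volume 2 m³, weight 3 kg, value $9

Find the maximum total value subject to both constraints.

$89

Feasible sets respecting both limits:
- A+D: volume 16, weight 9, value 89
- A+C+E: volume 14, weight 9, value 82
- C+D: volume 16, weight 11, value 74
- A+C: volume 12, weight 6, value 73
Best: $89.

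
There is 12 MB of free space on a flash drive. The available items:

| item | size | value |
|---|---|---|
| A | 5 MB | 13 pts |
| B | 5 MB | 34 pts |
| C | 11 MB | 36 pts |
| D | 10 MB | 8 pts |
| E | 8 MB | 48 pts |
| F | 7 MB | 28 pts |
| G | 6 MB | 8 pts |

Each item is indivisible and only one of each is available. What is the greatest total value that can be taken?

Check high-value combinations within 12 MB:
- B+F: size 5+7=12, value 34+28=62
- E: size 8, value 48
- A+B: size 5+5=10, value 13+34=47
- B+G: size 5+6=11, value 34+8=42
- A+F: size 5+7=12, value 13+28=41
Best: 62 pts.

62 pts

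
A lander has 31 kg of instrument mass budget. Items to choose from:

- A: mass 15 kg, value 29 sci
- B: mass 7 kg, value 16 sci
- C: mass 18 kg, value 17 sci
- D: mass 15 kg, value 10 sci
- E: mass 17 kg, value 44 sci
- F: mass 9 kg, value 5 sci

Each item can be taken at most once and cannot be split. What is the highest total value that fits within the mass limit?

60 sci

This is a 0/1 knapsack; check combinations near the capacity.
- B+E: mass 7+17=24, value 16+44=60
- A+B+F: mass 15+7+9=31, value 29+16+5=50
- E+F: mass 17+9=26, value 44+5=49
- A+B: mass 15+7=22, value 29+16=45
Best: 60 sci.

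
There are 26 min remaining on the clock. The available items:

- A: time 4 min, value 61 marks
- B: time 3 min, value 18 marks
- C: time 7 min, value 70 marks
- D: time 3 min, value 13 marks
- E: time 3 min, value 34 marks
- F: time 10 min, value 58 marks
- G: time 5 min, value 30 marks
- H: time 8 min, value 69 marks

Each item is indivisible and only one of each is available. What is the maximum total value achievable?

This is a 0/1 knapsack; check combinations near the capacity.
- A+B+C+E+H: time 4+3+7+3+8=25, value 61+18+70+34+69=252
- A+C+D+E+H: time 4+7+3+3+8=25, value 61+70+13+34+69=247
- A+C+E+H: time 4+7+3+8=22, value 61+70+34+69=234
Best: 252 marks.

252 marks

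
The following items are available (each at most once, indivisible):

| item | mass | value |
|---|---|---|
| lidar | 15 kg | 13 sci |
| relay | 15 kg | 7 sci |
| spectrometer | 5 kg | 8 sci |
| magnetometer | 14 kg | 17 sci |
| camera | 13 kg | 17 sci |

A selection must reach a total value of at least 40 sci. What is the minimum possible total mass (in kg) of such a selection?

Subsets with value ≥ 40, sorted by total mass:
- spectrometer+magnetometer+camera: mass 32, value 42
- lidar+magnetometer+camera: mass 42, value 47
- relay+magnetometer+camera: mass 42, value 41
- lidar+spectrometer+magnetometer+camera: mass 47, value 55
Minimum mass: 32 kg.

32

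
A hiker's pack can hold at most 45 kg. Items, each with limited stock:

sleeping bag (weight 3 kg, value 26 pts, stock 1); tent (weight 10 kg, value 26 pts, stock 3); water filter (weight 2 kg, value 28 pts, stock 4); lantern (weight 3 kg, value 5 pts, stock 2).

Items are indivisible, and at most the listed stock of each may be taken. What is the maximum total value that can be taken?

Best selections within weight 45 and stock limits:
- 1×sleeping bag + 3×tent + 4×water filter + 1×lantern: weight 44, value 221
- 1×sleeping bag + 3×tent + 4×water filter: weight 41, value 216
- 1×sleeping bag + 2×tent + 4×water filter + 2×lantern: weight 37, value 200
Best: 221 pts.

221 pts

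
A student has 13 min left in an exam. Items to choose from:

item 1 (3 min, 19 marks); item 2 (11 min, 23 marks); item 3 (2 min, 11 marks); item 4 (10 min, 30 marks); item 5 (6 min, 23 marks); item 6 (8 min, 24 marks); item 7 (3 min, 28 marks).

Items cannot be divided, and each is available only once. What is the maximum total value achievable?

70 marks

Check high-value combinations within 13 min:
- item 1+item 5+item 7: time 3+6+3=12, value 19+23+28=70
- item 3+item 6+item 7: time 2+8+3=13, value 11+24+28=63
- item 3+item 5+item 7: time 2+6+3=11, value 11+23+28=62
- item 1+item 3+item 7: time 3+2+3=8, value 19+11+28=58
Best: 70 marks.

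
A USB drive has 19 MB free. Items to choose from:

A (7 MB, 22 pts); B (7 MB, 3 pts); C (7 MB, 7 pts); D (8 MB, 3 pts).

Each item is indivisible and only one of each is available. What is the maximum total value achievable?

29 pts

Check high-value combinations within 19 MB:
- A+C: size 7+7=14, value 22+7=29
- A+B: size 7+7=14, value 22+3=25
- A+D: size 7+8=15, value 22+3=25
- A: size 7, value 22
- B+C: size 7+7=14, value 3+7=10
Best: 29 pts.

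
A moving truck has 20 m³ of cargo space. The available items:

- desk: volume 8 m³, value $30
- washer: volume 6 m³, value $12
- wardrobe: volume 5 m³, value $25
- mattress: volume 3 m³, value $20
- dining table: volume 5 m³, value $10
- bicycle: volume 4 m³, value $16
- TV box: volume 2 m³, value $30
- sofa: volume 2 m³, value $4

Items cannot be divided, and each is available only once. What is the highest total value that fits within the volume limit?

Check high-value combinations within 20 m³:
- desk+wardrobe+mattress+TV box+sofa: volume 8+5+3+2+2=20, value 30+25+20+30+4=109
- desk+wardrobe+mattress+TV box: volume 8+5+3+2=18, value 30+25+20+30=105
- washer+wardrobe+mattress+bicycle+TV box: volume 6+5+3+4+2=20, value 12+25+20+16+30=103
- desk+wardrobe+bicycle+TV box: volume 8+5+4+2=19, value 30+25+16+30=101
- wardrobe+mattress+dining table+bicycle+TV box: volume 5+3+5+4+2=19, value 25+20+10+16+30=101
Best: $109.

$109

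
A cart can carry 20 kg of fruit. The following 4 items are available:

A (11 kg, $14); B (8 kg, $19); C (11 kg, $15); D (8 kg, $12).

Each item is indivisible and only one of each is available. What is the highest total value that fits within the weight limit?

$34

Check high-value combinations within 20 kg:
- B+C: weight 8+11=19, value 19+15=34
- A+B: weight 11+8=19, value 14+19=33
- B+D: weight 8+8=16, value 19+12=31
- C+D: weight 11+8=19, value 15+12=27
Best: $34.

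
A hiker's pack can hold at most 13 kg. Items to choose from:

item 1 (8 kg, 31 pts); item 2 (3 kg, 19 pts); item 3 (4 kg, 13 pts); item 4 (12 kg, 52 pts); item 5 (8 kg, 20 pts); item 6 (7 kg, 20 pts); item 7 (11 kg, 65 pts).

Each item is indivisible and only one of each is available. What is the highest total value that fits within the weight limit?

65 pts

Check high-value combinations within 13 kg:
- item 7: weight 11, value 65
- item 4: weight 12, value 52
- item 1+item 2: weight 8+3=11, value 31+19=50
- item 1+item 3: weight 8+4=12, value 31+13=44
- item 2+item 6: weight 3+7=10, value 19+20=39
Best: 65 pts.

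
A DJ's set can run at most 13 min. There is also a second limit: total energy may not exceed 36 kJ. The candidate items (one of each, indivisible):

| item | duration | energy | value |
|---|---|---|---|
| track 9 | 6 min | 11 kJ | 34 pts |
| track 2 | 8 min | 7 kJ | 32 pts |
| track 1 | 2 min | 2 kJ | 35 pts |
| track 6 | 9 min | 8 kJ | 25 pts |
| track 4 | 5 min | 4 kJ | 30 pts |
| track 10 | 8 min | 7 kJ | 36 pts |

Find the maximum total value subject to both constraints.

Feasible sets respecting both limits:
- track 9+track 1+track 4: duration 13, energy 17, value 99
- track 1+track 10: duration 10, energy 9, value 71
- track 9+track 1: duration 8, energy 13, value 69
Best: 99 pts.

99 pts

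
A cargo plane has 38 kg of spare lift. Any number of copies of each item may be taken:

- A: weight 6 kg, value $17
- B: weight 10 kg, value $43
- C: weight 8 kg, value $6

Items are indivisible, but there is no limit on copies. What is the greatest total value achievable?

$146

Best value-per-unit is B at 43/10; filling with it alone gives 3×43 = 129.
Optimal mix: 1×A + 3×B → weight 36, value 146.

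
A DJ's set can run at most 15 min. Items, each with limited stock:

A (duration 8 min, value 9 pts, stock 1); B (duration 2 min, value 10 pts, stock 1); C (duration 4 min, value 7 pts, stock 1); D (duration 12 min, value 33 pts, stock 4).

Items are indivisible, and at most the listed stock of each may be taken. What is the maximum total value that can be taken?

43 pts

Best selections within duration 15 and stock limits:
- 1×B + 1×D: duration 14, value 43
- 1×D: duration 12, value 33
Best: 43 pts.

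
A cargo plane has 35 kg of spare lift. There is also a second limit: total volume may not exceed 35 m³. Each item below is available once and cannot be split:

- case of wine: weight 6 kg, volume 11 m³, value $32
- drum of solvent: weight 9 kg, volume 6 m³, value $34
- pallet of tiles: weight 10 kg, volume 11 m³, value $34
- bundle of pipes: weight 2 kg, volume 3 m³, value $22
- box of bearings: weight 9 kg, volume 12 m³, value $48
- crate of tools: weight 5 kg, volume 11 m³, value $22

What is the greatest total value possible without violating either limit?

Feasible sets respecting both limits:
- drum of solvent+pallet of tiles+bundle of pipes+box of bearings: weight 30, volume 32, value 138
- case of wine+drum of solvent+bundle of pipes+box of bearings: weight 26, volume 32, value 136
- drum of solvent+bundle of pipes+box of bearings+crate of tools: weight 25, volume 32, value 126
- case of wine+drum of solvent+pallet of tiles+bundle of pipes: weight 27, volume 31, value 122
Best: $138.

$138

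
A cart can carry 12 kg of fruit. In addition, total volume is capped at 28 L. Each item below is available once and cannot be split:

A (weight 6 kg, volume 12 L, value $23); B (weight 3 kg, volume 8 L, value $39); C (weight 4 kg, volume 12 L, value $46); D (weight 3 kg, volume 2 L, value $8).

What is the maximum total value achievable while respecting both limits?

Feasible sets respecting both limits:
- B+C+D: weight 10, volume 22, value 93
- B+C: weight 7, volume 20, value 85
- A+B+D: weight 12, volume 22, value 70
- A+C: weight 10, volume 24, value 69
Best: $93.

$93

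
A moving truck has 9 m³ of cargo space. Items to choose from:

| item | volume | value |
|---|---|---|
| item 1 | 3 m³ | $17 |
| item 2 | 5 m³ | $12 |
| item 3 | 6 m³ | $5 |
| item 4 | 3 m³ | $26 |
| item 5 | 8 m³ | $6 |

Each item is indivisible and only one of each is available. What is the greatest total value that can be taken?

$43

Check high-value combinations within 9 m³:
- item 1+item 4: volume 3+3=6, value 17+26=43
- item 2+item 4: volume 5+3=8, value 12+26=38
- item 3+item 4: volume 6+3=9, value 5+26=31
Best: $43.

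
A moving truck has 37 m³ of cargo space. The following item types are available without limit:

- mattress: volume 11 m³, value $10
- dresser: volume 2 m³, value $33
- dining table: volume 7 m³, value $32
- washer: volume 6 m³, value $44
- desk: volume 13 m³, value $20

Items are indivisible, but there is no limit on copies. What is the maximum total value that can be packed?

Best value-per-unit is dresser at 33/2, and filling with it alone uses volume 18×2=36. No mix of the others beats 18×33 = 594.

$594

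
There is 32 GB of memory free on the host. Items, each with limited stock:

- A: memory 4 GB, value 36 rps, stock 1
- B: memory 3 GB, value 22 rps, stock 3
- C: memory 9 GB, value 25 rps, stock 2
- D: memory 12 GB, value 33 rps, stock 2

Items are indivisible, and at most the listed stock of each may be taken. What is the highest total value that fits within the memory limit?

Top feasible selections:
- 1×A + 3×B + 2×C: memory 31, value 152
- 1×A + 2×B + 1×C + 1×D: memory 31, value 138
- 1×A + 3×B + 1×D: memory 25, value 135
Best: 152 rps.

152 rps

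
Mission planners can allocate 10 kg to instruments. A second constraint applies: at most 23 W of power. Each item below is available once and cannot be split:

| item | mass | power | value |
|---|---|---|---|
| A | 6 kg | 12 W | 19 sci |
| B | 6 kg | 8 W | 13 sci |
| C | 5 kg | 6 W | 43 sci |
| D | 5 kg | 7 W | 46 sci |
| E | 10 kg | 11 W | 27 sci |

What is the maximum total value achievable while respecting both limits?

Feasible sets respecting both limits:
- C+D: mass 10, power 13, value 89
- D: mass 5, power 7, value 46
- C: mass 5, power 6, value 43
- E: mass 10, power 11, value 27
Best: 89 sci.

89 sci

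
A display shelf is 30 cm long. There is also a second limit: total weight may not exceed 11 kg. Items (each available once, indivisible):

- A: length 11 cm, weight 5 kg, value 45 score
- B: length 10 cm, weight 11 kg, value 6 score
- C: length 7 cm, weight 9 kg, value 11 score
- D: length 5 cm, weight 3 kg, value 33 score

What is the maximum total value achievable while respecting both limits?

78 score

Feasible sets respecting both limits:
- A+D: length 16, weight 8, value 78
- A: length 11, weight 5, value 45
- D: length 5, weight 3, value 33
Best: 78 score.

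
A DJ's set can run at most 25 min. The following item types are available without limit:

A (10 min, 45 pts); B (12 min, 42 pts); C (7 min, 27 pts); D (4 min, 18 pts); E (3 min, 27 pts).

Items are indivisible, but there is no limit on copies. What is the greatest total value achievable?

Best value-per-unit is E at 27/3, and filling with it alone uses duration 8×3=24. No mix of the others beats 8×27 = 216.

216 pts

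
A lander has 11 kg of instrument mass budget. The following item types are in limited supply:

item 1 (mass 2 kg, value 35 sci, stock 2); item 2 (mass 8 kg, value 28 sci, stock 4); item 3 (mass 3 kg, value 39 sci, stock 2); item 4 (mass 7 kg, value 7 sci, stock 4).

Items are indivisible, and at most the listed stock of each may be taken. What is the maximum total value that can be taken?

Best selections within mass 11 and stock limits:
- 2×item 1 + 2×item 3: mass 10, value 148
- 1×item 1 + 2×item 3: mass 8, value 113
Best: 148 sci.

148 sci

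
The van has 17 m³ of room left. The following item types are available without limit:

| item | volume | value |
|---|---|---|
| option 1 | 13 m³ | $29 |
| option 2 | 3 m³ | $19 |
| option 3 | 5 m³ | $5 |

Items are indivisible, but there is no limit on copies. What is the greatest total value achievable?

Best value-per-unit is option 2 at 19/3, and filling with it alone uses volume 5×3=15. No mix of the others beats 5×19 = 95.

$95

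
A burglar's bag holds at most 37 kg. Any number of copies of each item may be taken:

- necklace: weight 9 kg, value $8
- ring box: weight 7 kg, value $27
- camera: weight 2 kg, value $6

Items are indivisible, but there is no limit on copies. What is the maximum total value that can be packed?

$141

Best value-per-unit is ring box at 27/7; filling with it alone gives 5×27 = 135.
Optimal mix: 5×ring box + 1×camera → weight 37, value 141.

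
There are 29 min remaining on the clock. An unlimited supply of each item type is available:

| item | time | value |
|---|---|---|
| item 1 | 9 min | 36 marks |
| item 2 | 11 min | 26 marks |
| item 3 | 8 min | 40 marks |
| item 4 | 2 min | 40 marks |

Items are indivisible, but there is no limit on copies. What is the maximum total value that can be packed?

Best value-per-unit is item 4 at 40/2, and filling with it alone uses time 14×2=28. No mix of the others beats 14×40 = 560.

560 marks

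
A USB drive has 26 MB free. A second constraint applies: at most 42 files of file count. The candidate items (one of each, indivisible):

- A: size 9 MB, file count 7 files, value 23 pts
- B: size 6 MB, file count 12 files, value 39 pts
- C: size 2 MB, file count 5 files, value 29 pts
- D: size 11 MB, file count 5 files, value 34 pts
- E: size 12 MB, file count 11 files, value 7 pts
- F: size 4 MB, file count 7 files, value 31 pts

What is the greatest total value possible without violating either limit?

Feasible sets respecting both limits:
- B+C+D+F: size 23, file count 29, value 133
- A+B+C+F: size 21, file count 31, value 122
- A+C+D+F: size 26, file count 24, value 117
- B+C+E+F: size 24, file count 35, value 106
Best: 133 pts.

133 pts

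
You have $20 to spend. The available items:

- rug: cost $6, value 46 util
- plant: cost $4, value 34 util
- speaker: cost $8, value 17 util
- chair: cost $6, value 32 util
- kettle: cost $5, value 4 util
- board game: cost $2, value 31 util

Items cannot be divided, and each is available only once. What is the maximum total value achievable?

143 util

This is a 0/1 knapsack; check combinations near the capacity.
- rug+plant+chair+board game: cost 6+4+6+2=18, value 46+34+32+31=143
- rug+plant+speaker+board game: cost 6+4+8+2=20, value 46+34+17+31=128
- rug+plant+kettle+board game: cost 6+4+5+2=17, value 46+34+4+31=115
- plant+speaker+chair+board game: cost 4+8+6+2=20, value 34+17+32+31=114
- rug+chair+kettle+board game: cost 6+6+5+2=19, value 46+32+4+31=113
Best: 143 util.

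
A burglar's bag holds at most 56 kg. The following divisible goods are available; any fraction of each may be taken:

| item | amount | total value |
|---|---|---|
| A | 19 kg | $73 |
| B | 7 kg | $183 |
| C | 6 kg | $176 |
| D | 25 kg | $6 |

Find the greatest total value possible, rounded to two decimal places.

437.76

Take in order of value per unit:
- C (176/6 per unit): all 6 → value 176, running total 176.00
- B (183/7 per unit): all 7 → value 183, running total 359.00
- A (73/19 per unit): all 19 → value 73, running total 432.00
- D (6/25 per unit): 24 of 25 → value 24×6/25 = 5.7600, running total 437.76
Total 437.76.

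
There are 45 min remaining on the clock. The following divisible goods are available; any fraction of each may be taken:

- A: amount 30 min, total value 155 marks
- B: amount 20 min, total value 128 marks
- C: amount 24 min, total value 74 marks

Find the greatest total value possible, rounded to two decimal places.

257.17

Take in order of value per unit:
- B (128/20 per unit): all 20 → value 128, running total 128.00
- A (155/30 per unit): 25 of 30 → value 25×155/30 = 129.1667, running total 257.17
Total 257.17.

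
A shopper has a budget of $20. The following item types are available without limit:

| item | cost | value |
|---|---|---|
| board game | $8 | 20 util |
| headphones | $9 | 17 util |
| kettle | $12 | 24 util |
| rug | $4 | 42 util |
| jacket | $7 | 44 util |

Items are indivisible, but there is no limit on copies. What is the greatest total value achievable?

210 util

Best value-per-unit is rug at 42/4, and filling with it alone uses cost 5×4=20. No mix of the others beats 5×42 = 210.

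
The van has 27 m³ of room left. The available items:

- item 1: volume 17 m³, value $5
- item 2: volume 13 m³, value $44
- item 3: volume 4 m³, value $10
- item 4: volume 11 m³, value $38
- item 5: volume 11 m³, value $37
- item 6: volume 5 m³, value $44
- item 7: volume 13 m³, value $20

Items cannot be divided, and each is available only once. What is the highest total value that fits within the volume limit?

$119

Check high-value combinations within 27 m³:
- item 4+item 5+item 6: volume 11+11+5=27, value 38+37+44=119
- item 2+item 3+item 6: volume 13+4+5=22, value 44+10+44=98
- item 3+item 4+item 6: volume 4+11+5=20, value 10+38+44=92
Best: $119.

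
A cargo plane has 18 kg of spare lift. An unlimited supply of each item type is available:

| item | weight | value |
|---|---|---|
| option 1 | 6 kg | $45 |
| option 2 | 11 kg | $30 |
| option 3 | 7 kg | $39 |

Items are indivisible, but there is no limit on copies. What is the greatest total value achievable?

Best value-per-unit is option 1 at 45/6, and filling with it alone uses weight 3×6=18. No mix of the others beats 3×45 = 135.

$135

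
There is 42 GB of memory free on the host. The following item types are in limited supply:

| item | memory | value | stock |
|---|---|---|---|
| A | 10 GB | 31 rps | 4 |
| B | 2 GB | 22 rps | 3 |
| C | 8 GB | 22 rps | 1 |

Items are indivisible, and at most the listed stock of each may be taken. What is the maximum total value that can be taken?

Top feasible selections:
- 3×A + 3×B: memory 36, value 159
- 3×A + 2×B + 1×C: memory 42, value 159
- 2×A + 3×B + 1×C: memory 34, value 150
- 4×A + 1×B: memory 42, value 146
Best: 159 rps.

159 rps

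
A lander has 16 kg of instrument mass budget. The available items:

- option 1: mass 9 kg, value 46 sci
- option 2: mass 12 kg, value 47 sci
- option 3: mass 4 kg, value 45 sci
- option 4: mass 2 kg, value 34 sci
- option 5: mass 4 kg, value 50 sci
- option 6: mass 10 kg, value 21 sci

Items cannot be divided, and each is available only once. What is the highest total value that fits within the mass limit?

130 sci

Check high-value combinations within 16 kg:
- option 1+option 4+option 5: mass 9+2+4=15, value 46+34+50=130
- option 3+option 4+option 5: mass 4+2+4=10, value 45+34+50=129
- option 1+option 3+option 4: mass 9+4+2=15, value 46+45+34=125
- option 4+option 5+option 6: mass 2+4+10=16, value 34+50+21=105
- option 3+option 4+option 6: mass 4+2+10=16, value 45+34+21=100
Best: 130 sci.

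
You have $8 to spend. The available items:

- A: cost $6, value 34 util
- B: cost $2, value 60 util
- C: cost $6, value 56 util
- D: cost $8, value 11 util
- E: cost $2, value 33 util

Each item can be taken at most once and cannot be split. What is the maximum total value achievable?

116 util

This is a 0/1 knapsack; check combinations near the capacity.
- B+C: cost 2+6=8, value 60+56=116
- A+B: cost 6+2=8, value 34+60=94
- B+E: cost 2+2=4, value 60+33=93
Best: 116 util.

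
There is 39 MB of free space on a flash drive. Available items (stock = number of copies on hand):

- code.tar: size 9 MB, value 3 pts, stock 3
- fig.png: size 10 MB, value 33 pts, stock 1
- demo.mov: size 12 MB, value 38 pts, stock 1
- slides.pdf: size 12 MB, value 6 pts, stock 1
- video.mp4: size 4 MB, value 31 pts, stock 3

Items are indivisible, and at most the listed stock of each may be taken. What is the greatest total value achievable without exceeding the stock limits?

Best selections within size 39 and stock limits:
- 1×fig.png + 1×demo.mov + 3×video.mp4: size 34, value 164
- 1×demo.mov + 1×slides.pdf + 3×video.mp4: size 36, value 137
- 1×code.tar + 1×fig.png + 1×demo.mov + 2×video.mp4: size 39, value 136
- 1×code.tar + 1×demo.mov + 3×video.mp4: size 33, value 134
Best: 164 pts.

164 pts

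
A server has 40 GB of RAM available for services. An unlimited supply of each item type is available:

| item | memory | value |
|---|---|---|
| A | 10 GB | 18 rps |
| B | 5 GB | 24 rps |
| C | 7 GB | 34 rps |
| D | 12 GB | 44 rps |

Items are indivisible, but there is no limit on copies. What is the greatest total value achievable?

Best value-per-unit is C at 34/7; filling with it alone gives 5×34 = 170.
Optimal mix: 1×B + 5×C → memory 40, value 194.

194 rps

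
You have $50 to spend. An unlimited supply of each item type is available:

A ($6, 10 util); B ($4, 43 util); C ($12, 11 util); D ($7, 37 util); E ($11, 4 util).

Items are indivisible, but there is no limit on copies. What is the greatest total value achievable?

Best value-per-unit is B at 43/4, and filling with it alone uses cost 12×4=48. No mix of the others beats 12×43 = 516.

516 util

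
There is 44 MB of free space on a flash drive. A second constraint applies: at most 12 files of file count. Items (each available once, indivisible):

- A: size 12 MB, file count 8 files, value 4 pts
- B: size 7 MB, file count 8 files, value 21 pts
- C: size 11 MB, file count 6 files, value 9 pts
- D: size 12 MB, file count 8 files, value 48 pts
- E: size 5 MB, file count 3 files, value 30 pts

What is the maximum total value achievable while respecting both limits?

78 pts

Feasible sets respecting both limits:
- D+E: size 17, file count 11, value 78
- B+E: size 12, file count 11, value 51
- D: size 12, file count 8, value 48
Best: 78 pts.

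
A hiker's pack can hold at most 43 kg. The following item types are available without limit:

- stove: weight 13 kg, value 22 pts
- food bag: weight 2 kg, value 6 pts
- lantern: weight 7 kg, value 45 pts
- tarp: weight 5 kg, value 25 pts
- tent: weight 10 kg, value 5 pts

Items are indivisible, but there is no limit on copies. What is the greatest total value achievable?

270 pts

Best value-per-unit is lantern at 45/7, and filling with it alone uses weight 6×7=42. No mix of the others beats 6×45 = 270.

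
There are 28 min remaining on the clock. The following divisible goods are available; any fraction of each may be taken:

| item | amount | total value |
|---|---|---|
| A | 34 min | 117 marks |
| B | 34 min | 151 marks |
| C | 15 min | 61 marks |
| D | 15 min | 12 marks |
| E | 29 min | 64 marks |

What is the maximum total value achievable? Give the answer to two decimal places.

Take in order of value per unit:
- B (151/34 per unit): 28 of 34 → value 28×151/34 = 124.3529, running total 124.35
Total 124.35.

124.35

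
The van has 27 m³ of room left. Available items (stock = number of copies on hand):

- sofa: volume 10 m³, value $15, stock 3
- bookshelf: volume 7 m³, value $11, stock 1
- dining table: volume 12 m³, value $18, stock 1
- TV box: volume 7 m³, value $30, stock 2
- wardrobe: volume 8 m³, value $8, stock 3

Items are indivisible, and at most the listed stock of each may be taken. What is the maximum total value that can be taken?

Top feasible selections:
- 1×dining table + 2×TV box: volume 26, value 78
- 1×sofa + 2×TV box: volume 24, value 75
Best: $78.

$78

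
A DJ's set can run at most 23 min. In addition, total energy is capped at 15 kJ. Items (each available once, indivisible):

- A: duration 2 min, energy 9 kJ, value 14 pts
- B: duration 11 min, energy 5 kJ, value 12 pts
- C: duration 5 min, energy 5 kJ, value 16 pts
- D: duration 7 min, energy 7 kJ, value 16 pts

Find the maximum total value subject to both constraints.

32 pts

Feasible sets respecting both limits:
- C+D: duration 12, energy 12, value 32
- A+C: duration 7, energy 14, value 30
- B+C: duration 16, energy 10, value 28
- B+D: duration 18, energy 12, value 28
Best: 32 pts.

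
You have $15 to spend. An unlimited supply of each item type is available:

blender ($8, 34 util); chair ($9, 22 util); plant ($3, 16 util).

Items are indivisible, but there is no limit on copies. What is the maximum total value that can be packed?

Best value-per-unit is plant at 16/3, and filling with it alone uses cost 5×3=15. No mix of the others beats 5×16 = 80.

80 util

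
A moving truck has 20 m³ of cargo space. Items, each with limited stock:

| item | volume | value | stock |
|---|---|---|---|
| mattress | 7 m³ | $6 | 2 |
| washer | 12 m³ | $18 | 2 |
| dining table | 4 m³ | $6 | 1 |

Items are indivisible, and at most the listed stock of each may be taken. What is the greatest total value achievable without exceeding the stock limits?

Best selections within volume 20 and stock limits:
- 1×washer + 1×dining table: volume 16, value 24
- 1×mattress + 1×washer: volume 19, value 24
Best: $24.

$24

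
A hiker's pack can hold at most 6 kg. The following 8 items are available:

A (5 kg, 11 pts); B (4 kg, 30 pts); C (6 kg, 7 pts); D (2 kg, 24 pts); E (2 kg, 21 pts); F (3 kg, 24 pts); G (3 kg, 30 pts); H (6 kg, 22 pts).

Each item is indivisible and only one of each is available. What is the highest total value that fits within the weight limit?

54 pts

Check high-value combinations within 6 kg:
- D+G: weight 2+3=5, value 24+30=54
- B+D: weight 4+2=6, value 30+24=54
- F+G: weight 3+3=6, value 24+30=54
- E+G: weight 2+3=5, value 21+30=51
- B+E: weight 4+2=6, value 30+21=51
Best: 54 pts.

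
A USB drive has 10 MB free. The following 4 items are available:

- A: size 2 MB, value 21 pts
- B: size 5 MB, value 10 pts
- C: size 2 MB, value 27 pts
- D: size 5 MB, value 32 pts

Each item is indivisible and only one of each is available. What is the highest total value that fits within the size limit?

80 pts

Check high-value combinations within 10 MB:
- A+C+D: size 2+2+5=9, value 21+27+32=80
- C+D: size 2+5=7, value 27+32=59
- A+B+C: size 2+5+2=9, value 21+10+27=58
Best: 80 pts.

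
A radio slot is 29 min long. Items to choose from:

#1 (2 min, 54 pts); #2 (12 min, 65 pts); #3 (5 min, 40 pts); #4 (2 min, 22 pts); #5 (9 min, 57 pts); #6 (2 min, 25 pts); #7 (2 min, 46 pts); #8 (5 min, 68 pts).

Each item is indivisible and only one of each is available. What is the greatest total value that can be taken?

Check high-value combinations within 29 min:
- #1+#3+#4+#5+#6+#7+#8: duration 2+5+2+9+2+2+5=27, value 54+40+22+57+25+46+68=312
- #1+#2+#3+#6+#7+#8: duration 2+12+5+2+2+5=28, value 54+65+40+25+46+68=298
- #1+#2+#3+#4+#7+#8: duration 2+12+5+2+2+5=28, value 54+65+40+22+46+68=295
- #1+#3+#5+#6+#7+#8: duration 2+5+9+2+2+5=25, value 54+40+57+25+46+68=290
- #1+#3+#4+#5+#7+#8: duration 2+5+2+9+2+5=25, value 54+40+22+57+46+68=287
Best: 312 pts.

312 pts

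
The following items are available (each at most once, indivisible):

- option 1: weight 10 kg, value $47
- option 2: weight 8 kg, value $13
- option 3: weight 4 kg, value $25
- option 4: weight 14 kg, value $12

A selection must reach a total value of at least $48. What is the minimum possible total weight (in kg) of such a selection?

14

Subsets with value ≥ 48, sorted by total weight:
- option 1+option 3: weight 14, value 72
- option 1+option 2: weight 18, value 60
- option 1+option 2+option 3: weight 22, value 85
Minimum weight: 14 kg.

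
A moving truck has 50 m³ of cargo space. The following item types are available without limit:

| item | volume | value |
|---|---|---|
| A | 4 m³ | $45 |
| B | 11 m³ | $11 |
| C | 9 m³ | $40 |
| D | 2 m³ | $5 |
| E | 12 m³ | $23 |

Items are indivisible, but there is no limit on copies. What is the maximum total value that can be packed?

$545

Best value-per-unit is A at 45/4; filling with it alone gives 12×45 = 540.
Optimal mix: 12×A + 1×D → volume 50, value 545.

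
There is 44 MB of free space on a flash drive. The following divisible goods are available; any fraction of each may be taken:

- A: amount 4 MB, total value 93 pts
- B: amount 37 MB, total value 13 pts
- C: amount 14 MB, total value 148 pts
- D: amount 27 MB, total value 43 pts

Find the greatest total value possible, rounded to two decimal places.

Take in order of value per unit:
- A (93/4 per unit): all 4 → value 93, running total 93.00
- C (148/14 per unit): all 14 → value 148, running total 241.00
- D (43/27 per unit): 26 of 27 → value 26×43/27 = 41.4074, running total 282.41
Total 282.41.

282.41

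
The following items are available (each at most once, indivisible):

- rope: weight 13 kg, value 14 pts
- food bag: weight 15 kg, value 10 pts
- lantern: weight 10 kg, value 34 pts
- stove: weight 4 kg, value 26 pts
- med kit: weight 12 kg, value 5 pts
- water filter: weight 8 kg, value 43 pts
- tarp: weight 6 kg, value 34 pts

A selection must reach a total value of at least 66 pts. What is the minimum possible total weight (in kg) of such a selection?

Subsets with value ≥ 66, sorted by total weight:
- stove+water filter: weight 12, value 69
- water filter+tarp: weight 14, value 77
- lantern+tarp: weight 16, value 68
Minimum weight: 12 kg.

12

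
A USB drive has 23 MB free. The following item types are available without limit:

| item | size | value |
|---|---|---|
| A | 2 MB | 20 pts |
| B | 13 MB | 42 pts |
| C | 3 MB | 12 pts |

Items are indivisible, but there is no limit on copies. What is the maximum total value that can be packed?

Best value-per-unit is A at 20/2, and filling with it alone uses size 11×2=22. No mix of the others beats 11×20 = 220.

220 pts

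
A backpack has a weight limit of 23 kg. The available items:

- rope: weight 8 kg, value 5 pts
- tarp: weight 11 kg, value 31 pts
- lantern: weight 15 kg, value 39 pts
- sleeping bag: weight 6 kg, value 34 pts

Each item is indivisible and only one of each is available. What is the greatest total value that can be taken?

73 pts

This is a 0/1 knapsack; check combinations near the capacity.
- lantern+sleeping bag: weight 15+6=21, value 39+34=73
- tarp+sleeping bag: weight 11+6=17, value 31+34=65
- rope+lantern: weight 8+15=23, value 5+39=44
- rope+sleeping bag: weight 8+6=14, value 5+34=39
Best: 73 pts.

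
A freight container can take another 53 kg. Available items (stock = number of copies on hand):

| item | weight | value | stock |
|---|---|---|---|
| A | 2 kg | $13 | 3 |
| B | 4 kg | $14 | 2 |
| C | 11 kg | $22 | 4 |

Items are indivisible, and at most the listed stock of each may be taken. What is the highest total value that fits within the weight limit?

$133

Best selections within weight 53 and stock limits:
- 3×A + 2×B + 3×C: weight 47, value 133
- 2×A + 1×B + 4×C: weight 52, value 128
- 3×A + 4×C: weight 50, value 127
- 2×A + 2×B + 3×C: weight 45, value 120
Best: $133.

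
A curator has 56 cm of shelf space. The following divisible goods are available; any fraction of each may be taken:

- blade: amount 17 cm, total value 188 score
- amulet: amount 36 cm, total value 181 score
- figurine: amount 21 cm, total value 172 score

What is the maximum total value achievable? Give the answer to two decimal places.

Take in order of value per unit:
- blade (188/17 per unit): all 17 → value 188, running total 188.00
- figurine (172/21 per unit): all 21 → value 172, running total 360.00
- amulet (181/36 per unit): 18 of 36 → value 18×181/36 = 90.5000, running total 450.50
Total 450.50.

450.50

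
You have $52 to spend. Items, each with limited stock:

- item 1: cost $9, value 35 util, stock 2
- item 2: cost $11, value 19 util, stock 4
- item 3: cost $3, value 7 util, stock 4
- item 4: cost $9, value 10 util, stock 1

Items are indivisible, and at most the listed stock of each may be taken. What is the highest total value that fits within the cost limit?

Best selections within cost 52 and stock limits:
- 2×item 1 + 2×item 2 + 4×item 3: cost 52, value 136
- 2×item 1 + 2×item 2 + 3×item 3: cost 49, value 129
Best: 136 util.

136 util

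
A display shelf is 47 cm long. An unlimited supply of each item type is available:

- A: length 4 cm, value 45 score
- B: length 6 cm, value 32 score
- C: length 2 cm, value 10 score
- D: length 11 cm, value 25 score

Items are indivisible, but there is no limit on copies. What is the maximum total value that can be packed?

Best value-per-unit is A at 45/4; filling with it alone gives 11×45 = 495.
Optimal mix: 11×A + 1×C → length 46, value 505.

505 score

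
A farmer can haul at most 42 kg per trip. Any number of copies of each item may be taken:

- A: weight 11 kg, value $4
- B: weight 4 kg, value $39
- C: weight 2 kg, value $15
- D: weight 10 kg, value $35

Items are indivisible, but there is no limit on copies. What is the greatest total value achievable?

$405

Best value-per-unit is B at 39/4; filling with it alone gives 10×39 = 390.
Optimal mix: 10×B + 1×C → weight 42, value 405.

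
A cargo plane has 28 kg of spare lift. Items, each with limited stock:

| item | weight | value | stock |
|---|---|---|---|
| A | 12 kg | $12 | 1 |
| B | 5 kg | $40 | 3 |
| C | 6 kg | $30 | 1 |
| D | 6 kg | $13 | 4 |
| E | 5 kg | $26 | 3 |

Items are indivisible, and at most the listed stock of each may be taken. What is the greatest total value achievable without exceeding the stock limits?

$176

Best selections within weight 28 and stock limits:
- 3×B + 1×C + 1×E: weight 26, value 176
- 3×B + 2×E: weight 25, value 172
- 3×B + 1×C + 1×D: weight 27, value 163
- 2×B + 1×C + 2×E: weight 26, value 162
Best: $176.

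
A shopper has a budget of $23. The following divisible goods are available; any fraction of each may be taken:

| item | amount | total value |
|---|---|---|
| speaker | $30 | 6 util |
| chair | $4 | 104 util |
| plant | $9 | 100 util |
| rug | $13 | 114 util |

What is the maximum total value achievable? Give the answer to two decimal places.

Take in order of value per unit:
- chair (104/4 per unit): all 4 → value 104, running total 104.00
- plant (100/9 per unit): all 9 → value 100, running total 204.00
- rug (114/13 per unit): 10 of 13 → value 10×114/13 = 87.6923, running total 291.69
Total 291.69.

291.69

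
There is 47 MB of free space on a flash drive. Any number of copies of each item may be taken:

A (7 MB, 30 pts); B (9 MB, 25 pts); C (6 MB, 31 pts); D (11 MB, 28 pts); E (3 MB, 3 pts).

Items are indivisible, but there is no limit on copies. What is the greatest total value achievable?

220 pts

Best value-per-unit is C at 31/6; filling with it alone gives 7×31 = 217.
Optimal mix: 7×C + 1×E → size 45, value 220.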